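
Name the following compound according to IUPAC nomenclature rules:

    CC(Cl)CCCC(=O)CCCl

1,7-dichlorooctan-3-one

The longest carbon chain that includes the carbonyl has 8 carbons, so the parent hydride is octane.
A ketone (C=O on an internal carbon) is the principal characteristic group, giving the suffix -one.
Choose the numbering such that numbering from this end puts the carbonyl group at C-3 rather than C-6.
This places the carbonyl at C-3; chloro groups at C-1 and C-7.
Assembling the pieces gives 1,7-dichlorooctan-3-one.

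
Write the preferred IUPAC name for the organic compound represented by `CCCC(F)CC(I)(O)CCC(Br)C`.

The longest chain bearing the –OH group is 10 carbons long (decane).
The principal characteristic group is an alcohol (–OH), named with the suffix -ol.
Number the chain so that numbering from this end puts the hydroxyl group at C-5 rather than C-6.
That gives the hydroxyl at C-5; a bromo group at C-2; a fluoro group at C-7; an iodo group at C-5.
Substituent prefixes are cited in alphabetical order (multiplying prefixes like di-/tri- are ignored for ordering).
Putting it together: 2-bromo-7-fluoro-5-iododecan-5-ol.

2-bromo-7-fluoro-5-iododecan-5-ol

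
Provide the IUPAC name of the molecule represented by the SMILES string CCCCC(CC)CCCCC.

The longest carbon chain is 10 atoms: the parent is decane.
Number the chain so that the substituent locant set {5} is lower than {6} at the first point of difference.
That gives an ethyl group at C-5.
Putting it together: 5-ethyldecane.

5-ethyldecane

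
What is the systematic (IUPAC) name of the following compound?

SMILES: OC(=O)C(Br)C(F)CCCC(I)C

2-bromo-3-fluoro-7-iodooctanoic acid

Counting along the main chain through the –COOH group gives 8 carbons: the parent is octane.
A carboxylic acid (terminal –COOH) is the principal characteristic group, giving the suffix -oic acid.
The numbering direction is chosen so that the carboxylic acid carbon is C-1 by definition.
That gives a bromo group at C-2; a fluoro group at C-3; an iodo group at C-7.
The substituents are ordered alphabetically, ignoring any di-/tri- multipliers.
Assembling the pieces gives 2-bromo-3-fluoro-7-iodooctanoic acid.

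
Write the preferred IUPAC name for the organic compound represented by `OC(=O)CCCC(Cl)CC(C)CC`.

5-chloro-7-methylnonanoic acid

The longest carbon chain that includes the –COOH group has 9 carbons, so the parent hydride is nonane.
The highest-priority functional group is a carboxylic acid (terminal –COOH), so the name ends in -oic acid.
Choose the numbering such that the carboxylic acid carbon is C-1 by definition.
With this numbering: a chloro group at C-5; a methyl group at C-7.
The substituents are ordered alphabetically, ignoring any di-/tri- multipliers.
Assembling the pieces gives 5-chloro-7-methylnonanoic acid.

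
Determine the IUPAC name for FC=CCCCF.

Counting along the main chain through the multiple bond gives 5 carbons: the parent is pentane.
A C=C double bond in the chain gives the infix -ene-.
Choose the numbering such that numbering from this end puts the double bond at C-1 rather than C-4.
This places the double bond between C-1 and C-2; fluoro groups at C-1 and C-5.
Assembling the pieces gives 1,5-difluoropent-1-ene.

1,5-difluoropent-1-ene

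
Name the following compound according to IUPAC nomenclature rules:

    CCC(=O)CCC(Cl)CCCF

6-chloro-9-fluorononan-3-one

Counting along the main chain through the carbonyl gives 9 carbons: the parent is nonane.
The highest-priority functional group is a ketone (C=O on an internal carbon), so the name ends in -one.
Choose the numbering such that numbering from this end puts the carbonyl group at C-3 rather than C-7.
That gives the carbonyl at C-3; a chloro group at C-6; a fluoro group at C-9.
The substituents are ordered alphabetically, ignoring any di-/tri- multipliers.
Putting it together: 6-chloro-9-fluorononan-3-one.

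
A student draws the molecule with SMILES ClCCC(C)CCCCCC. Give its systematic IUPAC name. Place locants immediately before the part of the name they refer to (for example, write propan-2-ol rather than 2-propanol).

The parent chain contains 9 carbons (nonane).
Number the chain so that the substituent locant set {1,3} is lower than {7,9} at the first point of difference.
This places a chloro group at C-1; a methyl group at C-3.
The substituents are ordered alphabetically, ignoring any di-/tri- multipliers.
Putting it together: 1-chloro-3-methylnonane.

1-chloro-3-methylnonane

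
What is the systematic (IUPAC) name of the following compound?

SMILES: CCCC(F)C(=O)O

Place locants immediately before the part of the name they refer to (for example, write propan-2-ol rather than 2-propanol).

2-fluoropentanoic acid

Counting along the main chain through the –COOH group gives 5 carbons: the parent is pentane.
A carboxylic acid (terminal –COOH) is the principal characteristic group, giving the suffix -oic acid.
The numbering direction is chosen so that the carboxylic acid carbon is C-1 by definition.
This places a fluoro group at C-2.
Assembling the pieces gives 2-fluoropentanoic acid.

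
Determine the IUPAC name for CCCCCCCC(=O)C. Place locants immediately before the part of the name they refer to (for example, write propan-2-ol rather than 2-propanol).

nonan-2-one

The longest carbon chain that includes the carbonyl has 9 carbons, so the parent hydride is nonane.
The principal characteristic group is a ketone (C=O on an internal carbon), named with the suffix -one.
Choose the numbering such that numbering from this end puts the carbonyl group at C-2 rather than C-8.
With this numbering: the carbonyl at C-2.
Assembling the pieces gives nonan-2-one.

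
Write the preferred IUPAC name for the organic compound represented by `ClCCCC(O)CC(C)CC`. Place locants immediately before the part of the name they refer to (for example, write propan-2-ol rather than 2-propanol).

1-chloro-6-methyloctan-4-ol

The longest chain bearing the –OH group is 8 carbons long (octane).
The highest-priority functional group is an alcohol (–OH), so the name ends in -ol.
Number the chain so that numbering from this end puts the hydroxyl group at C-4 rather than C-5.
That gives the hydroxyl at C-4; a chloro group at C-1; a methyl group at C-6.
The substituents are ordered alphabetically, ignoring any di-/tri- multipliers.
Putting it together: 1-chloro-6-methyloctan-4-ol.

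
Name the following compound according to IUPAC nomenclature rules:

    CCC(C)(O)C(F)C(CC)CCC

Counting along the main chain through the –OH group gives 8 carbons: the parent is octane.
An alcohol (–OH) is the principal characteristic group, giving the suffix -ol.
The numbering direction is chosen so that numbering from this end puts the hydroxyl group at C-3 rather than C-6.
With this numbering: the hydroxyl at C-3; an ethyl group at C-5; a fluoro group at C-4; a methyl group at C-3.
Prefixes are listed alphabetically: ethyl, fluoro, methyl.
Assembling the pieces gives 5-ethyl-4-fluoro-3-methyloctan-3-ol.

5-ethyl-4-fluoro-3-methyloctan-3-ol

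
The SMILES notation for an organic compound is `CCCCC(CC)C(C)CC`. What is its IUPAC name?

4-ethyl-3-methyloctane

The parent chain contains 8 carbons (octane).
Number the chain so that the substituent locant set {3,4} is lower than {5,6} at the first point of difference.
With this numbering: an ethyl group at C-4; a methyl group at C-3.
The substituents are ordered alphabetically, ignoring any di-/tri- multipliers.
Putting it together: 4-ethyl-3-methyloctane.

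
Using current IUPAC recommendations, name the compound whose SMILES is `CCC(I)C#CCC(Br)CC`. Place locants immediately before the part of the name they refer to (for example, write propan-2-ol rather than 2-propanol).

7-bromo-3-iodonon-4-yne

Counting along the main chain through the multiple bond gives 9 carbons: the parent is nonane.
There is one C≡C triple bond, indicated by the ending -yne.
Choose the numbering such that numbering from this end puts the triple bond at C-4 rather than C-5.
This places the triple bond between C-4 and C-5; a bromo group at C-7; an iodo group at C-3.
Prefixes are listed alphabetically: bromo, iodo.
Putting it together: 7-bromo-3-iodonon-4-yne.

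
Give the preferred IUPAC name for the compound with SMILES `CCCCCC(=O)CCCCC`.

The longest carbon chain that includes the carbonyl has 11 carbons, so the parent hydride is undecane.
The highest-priority functional group is a ketone (C=O on an internal carbon), so the name ends in -one.
The molecule is symmetric, so either numbering direction gives the same locants.
With this numbering: the carbonyl at C-6.
The name is undecan-6-one.

undecan-6-one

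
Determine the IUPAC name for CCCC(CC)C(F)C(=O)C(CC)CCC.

4,7-diethyl-6-fluorodecan-5-one

The longest carbon chain that includes the carbonyl has 10 carbons, so the parent hydride is decane.
A ketone (C=O on an internal carbon) is the principal characteristic group, giving the suffix -one.
The numbering direction is chosen so that numbering from this end puts the carbonyl group at C-5 rather than C-6.
That gives the carbonyl at C-5; ethyl groups at C-4 and C-7; a fluoro group at C-6.
Prefixes are listed alphabetically: ethyl, fluoro.
The name is 4,7-diethyl-6-fluorodecan-5-one.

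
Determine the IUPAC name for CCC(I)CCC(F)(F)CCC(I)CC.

The parent chain contains 11 carbons (undecane).
Numbering from either end gives identical locants here.
With this numbering: two fluoro groups at C-6; iodo groups at C-3 and C-9.
Prefixes are listed alphabetically: fluoro, iodo.
The name is 6,6-difluoro-3,9-diiodoundecane.

6,6-difluoro-3,9-diiodoundecane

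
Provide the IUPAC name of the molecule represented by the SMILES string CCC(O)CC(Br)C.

5-bromohexan-3-ol

The longest carbon chain that includes the –OH group has 6 carbons, so the parent hydride is hexane.
The principal characteristic group is an alcohol (–OH), named with the suffix -ol.
The numbering direction is chosen so that numbering from this end puts the hydroxyl group at C-3 rather than C-4.
With this numbering: the hydroxyl at C-3; a bromo group at C-5.
Putting it together: 5-bromohexan-3-ol.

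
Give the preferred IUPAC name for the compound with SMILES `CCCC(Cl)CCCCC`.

4-chlorononane

The longest carbon chain is 9 atoms: the parent is nonane.
Number the chain so that the substituent locant set {4} is lower than {6} at the first point of difference.
This places a chloro group at C-4.
Putting it together: 4-chlorononane.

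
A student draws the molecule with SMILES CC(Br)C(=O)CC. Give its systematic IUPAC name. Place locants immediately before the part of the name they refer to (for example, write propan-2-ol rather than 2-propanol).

The longest chain bearing the carbonyl is 5 carbons long (pentane).
A ketone (C=O on an internal carbon) is the principal characteristic group, giving the suffix -one.
The numbering direction is chosen so that the substituent locant set {2} is lower than {4} at the first point of difference.
This places the carbonyl at C-3; a bromo group at C-2.
Putting it together: 2-bromopentan-3-one.

2-bromopentan-3-one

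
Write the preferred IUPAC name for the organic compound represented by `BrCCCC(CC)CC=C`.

7-bromo-4-ethylhept-1-ene

The longest carbon chain that includes the multiple bond has 7 carbons, so the parent hydride is heptane.
There is one C=C double bond, indicated by the ending -ene.
Number the chain so that numbering from this end puts the double bond at C-1 rather than C-6.
With this numbering: the double bond between C-1 and C-2; a bromo group at C-7; an ethyl group at C-4.
The substituents are ordered alphabetically, ignoring any di-/tri- multipliers.
Assembling the pieces gives 7-bromo-4-ethylhept-1-ene.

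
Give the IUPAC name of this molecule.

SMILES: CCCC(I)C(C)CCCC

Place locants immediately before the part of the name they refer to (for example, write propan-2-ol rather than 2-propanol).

4-iodo-5-methylnonane

The longest carbon chain is 9 atoms: the parent is nonane.
Number the chain so that the substituent locant set {4,5} is lower than {5,6} at the first point of difference.
This places an iodo group at C-4; a methyl group at C-5.
Substituent prefixes are cited in alphabetical order (multiplying prefixes like di-/tri- are ignored for ordering).
The name is 4-iodo-5-methylnonane.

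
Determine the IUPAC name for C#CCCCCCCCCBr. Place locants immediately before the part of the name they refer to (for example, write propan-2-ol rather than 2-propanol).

10-bromodec-1-yne

The longest chain bearing the multiple bond is 10 carbons long (decane).
A C≡C triple bond in the chain gives the infix -yne-.
Choose the numbering such that numbering from this end puts the triple bond at C-1 rather than C-9.
That gives the triple bond between C-1 and C-2; a bromo group at C-10.
The name is 10-bromodec-1-yne.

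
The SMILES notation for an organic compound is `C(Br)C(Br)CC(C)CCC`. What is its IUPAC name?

1,2-dibromo-4-methylheptane

The longest carbon chain is 7 atoms: the parent is heptane.
Choose the numbering such that the substituent locant set {1,2,4} is lower than {4,6,7} at the first point of difference.
This places bromo groups at C-1 and C-2; a methyl group at C-4.
Prefixes are listed alphabetically: bromo, methyl.
Assembling the pieces gives 1,2-dibromo-4-methylheptane.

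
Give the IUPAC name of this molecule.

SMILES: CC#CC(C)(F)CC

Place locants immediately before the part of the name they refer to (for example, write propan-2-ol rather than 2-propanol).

4-fluoro-4-methylhex-2-yne

The longest carbon chain that includes the multiple bond has 6 carbons, so the parent hydride is hexane.
A C≡C triple bond in the chain gives the infix -yne-.
Choose the numbering such that numbering from this end puts the triple bond at C-2 rather than C-4.
With this numbering: the triple bond between C-2 and C-3; a fluoro group at C-4; a methyl group at C-4.
Prefixes are listed alphabetically: fluoro, methyl.
Assembling the pieces gives 4-fluoro-4-methylhex-2-yne.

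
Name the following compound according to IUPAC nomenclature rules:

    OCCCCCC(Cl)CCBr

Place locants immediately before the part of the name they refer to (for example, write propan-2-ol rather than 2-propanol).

The longest chain bearing the –OH group is 8 carbons long (octane).
An alcohol (–OH) is the principal characteristic group, giving the suffix -ol.
Choose the numbering such that numbering from this end puts the hydroxyl group at C-1 rather than C-8.
With this numbering: the hydroxyl at C-1; a bromo group at C-8; a chloro group at C-6.
Prefixes are listed alphabetically: bromo, chloro.
The name is 8-bromo-6-chlorooctan-1-ol.

8-bromo-6-chlorooctan-1-ol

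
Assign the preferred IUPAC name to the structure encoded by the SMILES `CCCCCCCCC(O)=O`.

The longest carbon chain that includes the –COOH group has 9 carbons, so the parent hydride is nonane.
A carboxylic acid (terminal –COOH) is the principal characteristic group, giving the suffix -oic acid.
The numbering direction is chosen so that the carboxylic acid carbon is C-1 by definition.
Putting it together: nonanoic acid.

nonanoic acid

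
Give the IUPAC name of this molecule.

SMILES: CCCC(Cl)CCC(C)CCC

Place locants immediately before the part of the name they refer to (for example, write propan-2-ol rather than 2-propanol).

The longest carbon chain is 10 atoms: the parent is decane.
Number the chain so that the locant sets are identical either way, so the alphabetically earlier chloro substituent takes the lower locant (4 rather than 7).
That gives a chloro group at C-4; a methyl group at C-7.
Prefixes are listed alphabetically: chloro, methyl.
Putting it together: 4-chloro-7-methyldecane.

4-chloro-7-methyldecane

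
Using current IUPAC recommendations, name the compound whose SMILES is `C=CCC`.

but-1-ene

Counting along the main chain through the multiple bond gives 4 carbons: the parent is butane.
A C=C double bond in the chain gives the infix -ene-.
Choose the numbering such that numbering from this end puts the double bond at C-1 rather than C-3.
This places the double bond between C-1 and C-2.
Assembling the pieces gives but-1-ene.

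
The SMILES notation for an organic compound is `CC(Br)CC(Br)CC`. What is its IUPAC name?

2,4-dibromohexane

The longest continuous carbon chain has 6 atoms, so the parent hydride is hexane.
The numbering direction is chosen so that the substituent locant set {2,4} is lower than {3,5} at the first point of difference.
This places bromo groups at C-2 and C-4.
The name is 2,4-dibromohexane.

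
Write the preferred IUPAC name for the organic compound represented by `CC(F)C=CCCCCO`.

The longest carbon chain that includes the –OH group and the multiple bond has 8 carbons, so the parent hydride is octane.
The highest-priority functional group is an alcohol (–OH), so the name ends in -ol.
A C=C double bond in the chain gives the infix -ene-.
Number the chain so that numbering from this end puts the hydroxyl group at C-1 rather than C-8.
That gives the hydroxyl at C-1; the double bond between C-5 and C-6; a fluoro group at C-7.
The name is 7-fluorooct-5-en-1-ol.

7-fluorooct-5-en-1-ol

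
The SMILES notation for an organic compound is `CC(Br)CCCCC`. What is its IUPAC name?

2-bromoheptane

The longest continuous carbon chain has 7 atoms, so the parent hydride is heptane.
The numbering direction is chosen so that the substituent locant set {2} is lower than {6} at the first point of difference.
This places a bromo group at C-2.
The name is 2-bromoheptane.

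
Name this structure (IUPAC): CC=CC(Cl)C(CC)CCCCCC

4-chloro-5-ethylundec-2-ene

Counting along the main chain through the multiple bond gives 11 carbons: the parent is undecane.
A C=C double bond in the chain gives the infix -ene-.
Choose the numbering such that numbering from this end puts the double bond at C-2 rather than C-9.
With this numbering: the double bond between C-2 and C-3; a chloro group at C-4; an ethyl group at C-5.
Prefixes are listed alphabetically: chloro, ethyl.
Assembling the pieces gives 4-chloro-5-ethylundec-2-ene.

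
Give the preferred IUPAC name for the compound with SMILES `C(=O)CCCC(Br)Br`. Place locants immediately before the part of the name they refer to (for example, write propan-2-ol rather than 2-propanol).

The longest chain bearing the –CHO group is 5 carbons long (pentane).
The principal characteristic group is an aldehyde (terminal –CHO), named with the suffix -al.
Number the chain so that the aldehyde carbon is C-1 by definition.
This places two bromo groups at C-5.
Putting it together: 5,5-dibromopentanal.

5,5-dibromopentanal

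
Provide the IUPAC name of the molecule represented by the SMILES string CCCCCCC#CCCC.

The longest carbon chain that includes the multiple bond has 11 carbons, so the parent hydride is undecane.
The chain contains a C≡C triple bond, so the unsaturation ending is -yne.
Number the chain so that numbering from this end puts the triple bond at C-4 rather than C-7.
That gives the triple bond between C-4 and C-5.
The name is undec-4-yne.

undec-4-yne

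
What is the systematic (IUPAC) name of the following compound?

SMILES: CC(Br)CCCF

The longest continuous carbon chain has 5 atoms, so the parent hydride is pentane.
Choose the numbering such that the substituent locant set {1,4} is lower than {2,5} at the first point of difference.
That gives a bromo group at C-4; a fluoro group at C-1.
Prefixes are listed alphabetically: bromo, fluoro.
Assembling the pieces gives 4-bromo-1-fluoropentane.

4-bromo-1-fluoropentane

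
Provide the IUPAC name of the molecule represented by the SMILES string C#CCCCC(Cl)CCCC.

6-chlorodec-1-yne

Counting along the main chain through the multiple bond gives 10 carbons: the parent is decane.
There is one C≡C triple bond, indicated by the ending -yne.
The numbering direction is chosen so that numbering from this end puts the triple bond at C-1 rather than C-9.
With this numbering: the triple bond between C-1 and C-2; a chloro group at C-6.
The name is 6-chlorodec-1-yne.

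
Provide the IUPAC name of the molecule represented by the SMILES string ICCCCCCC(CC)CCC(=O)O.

4-ethyl-10-iododecanoic acid

Counting along the main chain through the –COOH group gives 10 carbons: the parent is decane.
The principal characteristic group is a carboxylic acid (terminal –COOH), named with the suffix -oic acid.
The numbering direction is chosen so that the carboxylic acid carbon is C-1 by definition.
That gives an ethyl group at C-4; an iodo group at C-10.
Substituent prefixes are cited in alphabetical order (multiplying prefixes like di-/tri- are ignored for ordering).
The name is 4-ethyl-10-iododecanoic acid.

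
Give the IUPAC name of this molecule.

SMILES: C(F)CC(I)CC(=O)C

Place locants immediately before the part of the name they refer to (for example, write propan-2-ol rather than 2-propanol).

The longest chain bearing the carbonyl is 6 carbons long (hexane).
The highest-priority functional group is a ketone (C=O on an internal carbon), so the name ends in -one.
Number the chain so that numbering from this end puts the carbonyl group at C-2 rather than C-5.
That gives the carbonyl at C-2; a fluoro group at C-6; an iodo group at C-4.
Substituent prefixes are cited in alphabetical order (multiplying prefixes like di-/tri- are ignored for ordering).
Putting it together: 6-fluoro-4-iodohexan-2-one.

6-fluoro-4-iodohexan-2-one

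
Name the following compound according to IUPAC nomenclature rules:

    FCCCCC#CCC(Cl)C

2-chloro-9-fluoronon-4-yne

The longest chain bearing the multiple bond is 9 carbons long (nonane).
There is one C≡C triple bond, indicated by the ending -yne.
Choose the numbering such that numbering from this end puts the triple bond at C-4 rather than C-5.
This places the triple bond between C-4 and C-5; a chloro group at C-2; a fluoro group at C-9.
The substituents are ordered alphabetically, ignoring any di-/tri- multipliers.
Putting it together: 2-chloro-9-fluoronon-4-yne.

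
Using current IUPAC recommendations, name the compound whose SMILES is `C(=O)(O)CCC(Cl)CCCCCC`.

The longest carbon chain that includes the –COOH group has 10 carbons, so the parent hydride is decane.
A carboxylic acid (terminal –COOH) is the principal characteristic group, giving the suffix -oic acid.
Choose the numbering such that the carboxylic acid carbon is C-1 by definition.
This places a chloro group at C-4.
The name is 4-chlorodecanoic acid.

4-chlorodecanoic acid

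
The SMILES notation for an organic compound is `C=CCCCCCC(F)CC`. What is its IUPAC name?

8-fluorodec-1-ene

The longest chain bearing the multiple bond is 10 carbons long (decane).
There is one C=C double bond, indicated by the ending -ene.
Number the chain so that numbering from this end puts the double bond at C-1 rather than C-9.
That gives the double bond between C-1 and C-2; a fluoro group at C-8.
Putting it together: 8-fluorodec-1-ene.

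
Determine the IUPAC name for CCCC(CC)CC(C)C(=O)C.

The longest carbon chain that includes the carbonyl has 8 carbons, so the parent hydride is octane.
The highest-priority functional group is a ketone (C=O on an internal carbon), so the name ends in -one.
Choose the numbering such that numbering from this end puts the carbonyl group at C-2 rather than C-7.
This places the carbonyl at C-2; an ethyl group at C-5; a methyl group at C-3.
Substituent prefixes are cited in alphabetical order (multiplying prefixes like di-/tri- are ignored for ordering).
The name is 5-ethyl-3-methyloctan-2-one.

5-ethyl-3-methyloctan-2-one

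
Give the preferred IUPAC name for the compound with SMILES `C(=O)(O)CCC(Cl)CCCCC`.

Counting along the main chain through the –COOH group gives 9 carbons: the parent is nonane.
The highest-priority functional group is a carboxylic acid (terminal –COOH), so the name ends in -oic acid.
Number the chain so that the carboxylic acid carbon is C-1 by definition.
With this numbering: a chloro group at C-4.
The name is 4-chlorononanoic acid.

4-chlorononanoic acid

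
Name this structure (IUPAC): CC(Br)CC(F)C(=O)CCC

7-bromo-5-fluorooctan-4-one

The longest carbon chain that includes the carbonyl has 8 carbons, so the parent hydride is octane.
The principal characteristic group is a ketone (C=O on an internal carbon), named with the suffix -one.
The numbering direction is chosen so that numbering from this end puts the carbonyl group at C-4 rather than C-5.
This places the carbonyl at C-4; a bromo group at C-7; a fluoro group at C-5.
Prefixes are listed alphabetically: bromo, fluoro.
The name is 7-bromo-5-fluorooctan-4-one.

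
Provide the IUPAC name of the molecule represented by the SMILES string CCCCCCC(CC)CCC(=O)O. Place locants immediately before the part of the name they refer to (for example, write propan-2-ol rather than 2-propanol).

4-ethyldecanoic acid

Counting along the main chain through the –COOH group gives 10 carbons: the parent is decane.
The principal characteristic group is a carboxylic acid (terminal –COOH), named with the suffix -oic acid.
Number the chain so that the carboxylic acid carbon is C-1 by definition.
That gives an ethyl group at C-4.
Putting it together: 4-ethyldecanoic acid.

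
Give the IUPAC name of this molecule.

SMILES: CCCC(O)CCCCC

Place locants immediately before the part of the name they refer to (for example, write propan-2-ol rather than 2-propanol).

The longest carbon chain that includes the –OH group has 9 carbons, so the parent hydride is nonane.
The highest-priority functional group is an alcohol (–OH), so the name ends in -ol.
Number the chain so that numbering from this end puts the hydroxyl group at C-4 rather than C-6.
This places the hydroxyl at C-4.
Putting it together: nonan-4-ol.

nonan-4-ol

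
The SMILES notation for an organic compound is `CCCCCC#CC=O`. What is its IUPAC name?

oct-2-ynal

Counting along the main chain through the –CHO group and the multiple bond gives 8 carbons: the parent is octane.
The highest-priority functional group is an aldehyde (terminal –CHO), so the name ends in -al.
There is one C≡C triple bond, indicated by the ending -yne.
Choose the numbering such that the aldehyde carbon is C-1 by definition.
This places the triple bond between C-2 and C-3.
Assembling the pieces gives oct-2-ynal.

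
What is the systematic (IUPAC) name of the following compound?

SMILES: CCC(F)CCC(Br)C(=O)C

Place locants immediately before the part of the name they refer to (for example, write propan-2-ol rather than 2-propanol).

3-bromo-6-fluorooctan-2-one

Counting along the main chain through the carbonyl gives 8 carbons: the parent is octane.
The highest-priority functional group is a ketone (C=O on an internal carbon), so the name ends in -one.
Number the chain so that numbering from this end puts the carbonyl group at C-2 rather than C-7.
That gives the carbonyl at C-2; a bromo group at C-3; a fluoro group at C-6.
The substituents are ordered alphabetically, ignoring any di-/tri- multipliers.
Assembling the pieces gives 3-bromo-6-fluorooctan-2-one.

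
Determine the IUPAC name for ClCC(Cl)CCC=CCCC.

The longest carbon chain that includes the multiple bond has 9 carbons, so the parent hydride is nonane.
A C=C double bond in the chain gives the infix -ene-.
Choose the numbering such that numbering from this end puts the double bond at C-4 rather than C-5.
With this numbering: the double bond between C-4 and C-5; chloro groups at C-8 and C-9.
Putting it together: 8,9-dichloronon-4-ene.

8,9-dichloronon-4-ene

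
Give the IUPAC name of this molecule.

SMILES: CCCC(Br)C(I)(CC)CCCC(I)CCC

The longest carbon chain is 12 atoms: the parent is dodecane.
Number the chain so that the substituent locant set {4,5,5,9} is lower than {4,8,8,9} at the first point of difference.
That gives a bromo group at C-4; an ethyl group at C-5; iodo groups at C-5 and C-9.
Substituent prefixes are cited in alphabetical order (multiplying prefixes like di-/tri- are ignored for ordering).
Putting it together: 4-bromo-5-ethyl-5,9-diiodododecane.

4-bromo-5-ethyl-5,9-diiodododecane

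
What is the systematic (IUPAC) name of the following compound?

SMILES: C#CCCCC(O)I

Counting along the main chain through the –OH group and the multiple bond gives 6 carbons: the parent is hexane.
An alcohol (–OH) is the principal characteristic group, giving the suffix -ol.
A C≡C triple bond in the chain gives the infix -yne-.
The numbering direction is chosen so that numbering from this end puts the hydroxyl group at C-1 rather than C-6.
This places the hydroxyl at C-1; the triple bond between C-5 and C-6; an iodo group at C-1.
Assembling the pieces gives 1-iodohex-5-yn-1-ol.

1-iodohex-5-yn-1-ol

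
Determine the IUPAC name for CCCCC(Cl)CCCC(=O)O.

5-chlorononanoic acid

The longest chain bearing the –COOH group is 9 carbons long (nonane).
The highest-priority functional group is a carboxylic acid (terminal –COOH), so the name ends in -oic acid.
The numbering direction is chosen so that the carboxylic acid carbon is C-1 by definition.
With this numbering: a chloro group at C-5.
Assembling the pieces gives 5-chlorononanoic acid.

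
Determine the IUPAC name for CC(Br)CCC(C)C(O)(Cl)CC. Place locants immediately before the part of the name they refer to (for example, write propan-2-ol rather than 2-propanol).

The longest carbon chain that includes the –OH group has 8 carbons, so the parent hydride is octane.
The highest-priority functional group is an alcohol (–OH), so the name ends in -ol.
The numbering direction is chosen so that numbering from this end puts the hydroxyl group at C-3 rather than C-6.
That gives the hydroxyl at C-3; a bromo group at C-7; a chloro group at C-3; a methyl group at C-4.
The substituents are ordered alphabetically, ignoring any di-/tri- multipliers.
The name is 7-bromo-3-chloro-4-methyloctan-3-ol.

7-bromo-3-chloro-4-methyloctan-3-ol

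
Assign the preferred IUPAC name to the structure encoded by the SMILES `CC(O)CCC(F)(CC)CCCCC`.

5-ethyl-5-fluorodecan-2-ol

The longest carbon chain that includes the –OH group has 10 carbons, so the parent hydride is decane.
An alcohol (–OH) is the principal characteristic group, giving the suffix -ol.
Choose the numbering such that numbering from this end puts the hydroxyl group at C-2 rather than C-9.
That gives the hydroxyl at C-2; an ethyl group at C-5; a fluoro group at C-5.
Prefixes are listed alphabetically: ethyl, fluoro.
Putting it together: 5-ethyl-5-fluorodecan-2-ol.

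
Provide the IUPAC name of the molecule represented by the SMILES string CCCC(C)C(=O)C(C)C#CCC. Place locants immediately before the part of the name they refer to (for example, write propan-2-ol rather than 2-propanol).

The longest chain bearing the carbonyl and the multiple bond is 10 carbons long (decane).
A ketone (C=O on an internal carbon) is the principal characteristic group, giving the suffix -one.
A C≡C triple bond in the chain gives the infix -yne-.
Choose the numbering such that numbering from this end puts the carbonyl group at C-5 rather than C-6.
This places the carbonyl at C-5; the triple bond between C-7 and C-8; methyl groups at C-4 and C-6.
Putting it together: 4,6-dimethyldec-7-yn-5-one.

4,6-dimethyldec-7-yn-5-one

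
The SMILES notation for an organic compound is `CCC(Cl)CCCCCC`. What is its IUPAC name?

The longest carbon chain is 9 atoms: the parent is nonane.
Choose the numbering such that the substituent locant set {3} is lower than {7} at the first point of difference.
This places a chloro group at C-3.
Assembling the pieces gives 3-chlorononane.

3-chlorononane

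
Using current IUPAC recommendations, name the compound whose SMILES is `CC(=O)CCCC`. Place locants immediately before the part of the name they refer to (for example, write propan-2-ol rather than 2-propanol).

hexan-2-one

The longest chain bearing the carbonyl is 6 carbons long (hexane).
The highest-priority functional group is a ketone (C=O on an internal carbon), so the name ends in -one.
The numbering direction is chosen so that numbering from this end puts the carbonyl group at C-2 rather than C-5.
That gives the carbonyl at C-2.
Putting it together: hexan-2-one.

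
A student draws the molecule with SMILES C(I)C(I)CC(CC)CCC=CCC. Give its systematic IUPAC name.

The longest chain bearing the multiple bond is 10 carbons long (decane).
The chain contains a C=C double bond, so the unsaturation ending is -ene.
The numbering direction is chosen so that numbering from this end puts the double bond at C-3 rather than C-7.
This places the double bond between C-3 and C-4; an ethyl group at C-7; iodo groups at C-9 and C-10.
Prefixes are listed alphabetically: ethyl, iodo.
Putting it together: 7-ethyl-9,10-diiododec-3-ene.

7-ethyl-9,10-diiododec-3-ene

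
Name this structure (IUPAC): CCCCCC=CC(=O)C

The longest chain bearing the carbonyl and the multiple bond is 9 carbons long (nonane).
A ketone (C=O on an internal carbon) is the principal characteristic group, giving the suffix -one.
A C=C double bond in the chain gives the infix -ene-.
Choose the numbering such that numbering from this end puts the carbonyl group at C-2 rather than C-8.
That gives the carbonyl at C-2; the double bond between C-3 and C-4.
The name is non-3-en-2-one.

non-3-en-2-one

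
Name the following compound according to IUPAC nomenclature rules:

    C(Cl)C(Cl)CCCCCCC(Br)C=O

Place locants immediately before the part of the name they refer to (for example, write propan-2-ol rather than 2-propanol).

Counting along the main chain through the –CHO group gives 10 carbons: the parent is decane.
The principal characteristic group is an aldehyde (terminal –CHO), named with the suffix -al.
Choose the numbering such that the aldehyde carbon is C-1 by definition.
With this numbering: a bromo group at C-2; chloro groups at C-9 and C-10.
The substituents are ordered alphabetically, ignoring any di-/tri- multipliers.
The name is 2-bromo-9,10-dichlorodecanal.

2-bromo-9,10-dichlorodecanal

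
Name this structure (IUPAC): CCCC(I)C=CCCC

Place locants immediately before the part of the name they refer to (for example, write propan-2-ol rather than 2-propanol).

Counting along the main chain through the multiple bond gives 9 carbons: the parent is nonane.
A C=C double bond in the chain gives the infix -ene-.
The numbering direction is chosen so that numbering from this end puts the double bond at C-4 rather than C-5.
With this numbering: the double bond between C-4 and C-5; an iodo group at C-6.
Putting it together: 6-iodonon-4-ene.

6-iodonon-4-ene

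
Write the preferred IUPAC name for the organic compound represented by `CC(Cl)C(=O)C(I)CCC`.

2-chloro-4-iodoheptan-3-one

The longest chain bearing the carbonyl is 7 carbons long (heptane).
A ketone (C=O on an internal carbon) is the principal characteristic group, giving the suffix -one.
The numbering direction is chosen so that numbering from this end puts the carbonyl group at C-3 rather than C-5.
This places the carbonyl at C-3; a chloro group at C-2; an iodo group at C-4.
Prefixes are listed alphabetically: chloro, iodo.
Putting it together: 2-chloro-4-iodoheptan-3-one.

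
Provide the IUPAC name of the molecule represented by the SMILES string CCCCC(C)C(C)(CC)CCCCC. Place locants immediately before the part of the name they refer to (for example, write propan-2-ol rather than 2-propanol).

The longest continuous carbon chain has 11 atoms, so the parent hydride is undecane.
The numbering direction is chosen so that the substituent locant set {5,6,6} is lower than {6,6,7} at the first point of difference.
That gives an ethyl group at C-6; methyl groups at C-5 and C-6.
The substituents are ordered alphabetically, ignoring any di-/tri- multipliers.
The name is 6-ethyl-5,6-dimethylundecane.

6-ethyl-5,6-dimethylundecane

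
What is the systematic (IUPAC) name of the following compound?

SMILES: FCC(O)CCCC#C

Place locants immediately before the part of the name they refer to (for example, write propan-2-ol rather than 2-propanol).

1-fluorohept-6-yn-2-ol

The longest carbon chain that includes the –OH group and the multiple bond has 7 carbons, so the parent hydride is heptane.
An alcohol (–OH) is the principal characteristic group, giving the suffix -ol.
The chain contains a C≡C triple bond, so the unsaturation ending is -yne.
Number the chain so that numbering from this end puts the hydroxyl group at C-2 rather than C-6.
This places the hydroxyl at C-2; the triple bond between C-6 and C-7; a fluoro group at C-1.
The name is 1-fluorohept-6-yn-2-ol.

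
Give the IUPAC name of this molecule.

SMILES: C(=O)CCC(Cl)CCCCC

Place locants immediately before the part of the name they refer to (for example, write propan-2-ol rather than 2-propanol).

Counting along the main chain through the –CHO group gives 9 carbons: the parent is nonane.
The principal characteristic group is an aldehyde (terminal –CHO), named with the suffix -al.
The numbering direction is chosen so that the aldehyde carbon is C-1 by definition.
That gives a chloro group at C-4.
Putting it together: 4-chlorononanal.

4-chlorononanal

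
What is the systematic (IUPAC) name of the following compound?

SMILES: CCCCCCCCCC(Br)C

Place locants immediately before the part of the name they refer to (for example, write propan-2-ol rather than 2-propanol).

The longest continuous carbon chain has 11 atoms, so the parent hydride is undecane.
Choose the numbering such that the substituent locant set {2} is lower than {10} at the first point of difference.
This places a bromo group at C-2.
Assembling the pieces gives 2-bromoundecane.

2-bromoundecane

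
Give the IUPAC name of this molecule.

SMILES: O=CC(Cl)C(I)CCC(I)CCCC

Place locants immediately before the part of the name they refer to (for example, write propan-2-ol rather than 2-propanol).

2-chloro-3,6-diiododecanal

The longest carbon chain that includes the –CHO group has 10 carbons, so the parent hydride is decane.
An aldehyde (terminal –CHO) is the principal characteristic group, giving the suffix -al.
Choose the numbering such that the aldehyde carbon is C-1 by definition.
That gives a chloro group at C-2; iodo groups at C-3 and C-6.
Substituent prefixes are cited in alphabetical order (multiplying prefixes like di-/tri- are ignored for ordering).
The name is 2-chloro-3,6-diiododecanal.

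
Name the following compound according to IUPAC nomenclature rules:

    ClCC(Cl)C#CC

4,5-dichloropent-2-yne

Counting along the main chain through the multiple bond gives 5 carbons: the parent is pentane.
There is one C≡C triple bond, indicated by the ending -yne.
Number the chain so that numbering from this end puts the triple bond at C-2 rather than C-3.
That gives the triple bond between C-2 and C-3; chloro groups at C-4 and C-5.
The name is 4,5-dichloropent-2-yne.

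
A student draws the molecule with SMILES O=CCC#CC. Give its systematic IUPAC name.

The longest carbon chain that includes the –CHO group and the multiple bond has 5 carbons, so the parent hydride is pentane.
An aldehyde (terminal –CHO) is the principal characteristic group, giving the suffix -al.
The chain contains a C≡C triple bond, so the unsaturation ending is -yne.
Choose the numbering such that the aldehyde carbon is C-1 by definition.
With this numbering: the triple bond between C-3 and C-4.
Assembling the pieces gives pent-3-ynal.

pent-3-ynal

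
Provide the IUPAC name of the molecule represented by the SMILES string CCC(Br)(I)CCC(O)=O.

4-bromo-4-iodohexanoic acid

The longest chain bearing the –COOH group is 6 carbons long (hexane).
The principal characteristic group is a carboxylic acid (terminal –COOH), named with the suffix -oic acid.
The numbering direction is chosen so that the carboxylic acid carbon is C-1 by definition.
This places a bromo group at C-4; an iodo group at C-4.
Substituent prefixes are cited in alphabetical order (multiplying prefixes like di-/tri- are ignored for ordering).
Assembling the pieces gives 4-bromo-4-iodohexanoic acid.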